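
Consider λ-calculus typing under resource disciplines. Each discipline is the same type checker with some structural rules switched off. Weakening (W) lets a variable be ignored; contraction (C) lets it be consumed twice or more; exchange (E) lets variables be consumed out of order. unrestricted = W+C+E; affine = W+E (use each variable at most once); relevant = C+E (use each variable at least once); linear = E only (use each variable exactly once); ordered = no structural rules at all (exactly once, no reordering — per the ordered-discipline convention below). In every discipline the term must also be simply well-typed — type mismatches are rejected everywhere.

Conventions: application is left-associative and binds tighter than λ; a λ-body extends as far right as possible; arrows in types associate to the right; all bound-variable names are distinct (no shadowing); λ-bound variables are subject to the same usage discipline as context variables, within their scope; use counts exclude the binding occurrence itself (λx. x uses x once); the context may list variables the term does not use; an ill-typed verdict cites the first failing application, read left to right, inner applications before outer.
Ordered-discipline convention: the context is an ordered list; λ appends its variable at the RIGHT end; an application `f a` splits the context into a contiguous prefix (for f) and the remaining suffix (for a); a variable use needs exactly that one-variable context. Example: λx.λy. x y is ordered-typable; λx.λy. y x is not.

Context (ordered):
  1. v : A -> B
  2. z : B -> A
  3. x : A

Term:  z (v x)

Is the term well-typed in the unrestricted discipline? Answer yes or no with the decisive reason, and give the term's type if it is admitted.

yes — type-checks (A) and nothing is barred; term : A
use counts: v ×1; z ×1; x ×1
use order (left to right): z, v, x
typing: well-typed at A
per-discipline verdicts: ordered ✗ · linear ✓ · affine ✓ · relevant ✓ · unrestricted ✓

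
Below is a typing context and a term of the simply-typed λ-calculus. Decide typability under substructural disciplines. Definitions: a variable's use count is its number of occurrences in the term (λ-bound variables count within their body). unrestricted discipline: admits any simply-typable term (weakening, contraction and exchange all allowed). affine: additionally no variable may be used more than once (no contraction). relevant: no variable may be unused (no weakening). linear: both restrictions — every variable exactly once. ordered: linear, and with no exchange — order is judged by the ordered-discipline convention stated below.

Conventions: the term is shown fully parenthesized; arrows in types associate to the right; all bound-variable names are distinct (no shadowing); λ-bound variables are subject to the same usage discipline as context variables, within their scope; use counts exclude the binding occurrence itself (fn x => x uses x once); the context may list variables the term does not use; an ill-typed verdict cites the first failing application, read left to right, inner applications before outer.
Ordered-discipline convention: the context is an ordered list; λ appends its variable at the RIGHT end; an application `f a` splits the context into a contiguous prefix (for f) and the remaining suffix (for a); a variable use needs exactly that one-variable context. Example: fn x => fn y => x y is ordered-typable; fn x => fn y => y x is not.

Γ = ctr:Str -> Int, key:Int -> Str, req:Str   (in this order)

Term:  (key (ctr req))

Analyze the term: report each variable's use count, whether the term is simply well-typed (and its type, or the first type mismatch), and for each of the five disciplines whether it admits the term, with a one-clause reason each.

variable uses: ctr: 1, key: 1, req: 1
uses in reading order: key, ctr, req
typing: well-typed — term : Str
ordered: ✗, needs exchange: uses follow key, ctr, req
linear: ✓, ctr, key, req: one use apiece
affine: ✓, ctr, key, req: no repeats, contraction unneeded
relevant: ✓, none of ctr, key, req goes unused
unrestricted: ✓, well-typed at Str; no restrictions here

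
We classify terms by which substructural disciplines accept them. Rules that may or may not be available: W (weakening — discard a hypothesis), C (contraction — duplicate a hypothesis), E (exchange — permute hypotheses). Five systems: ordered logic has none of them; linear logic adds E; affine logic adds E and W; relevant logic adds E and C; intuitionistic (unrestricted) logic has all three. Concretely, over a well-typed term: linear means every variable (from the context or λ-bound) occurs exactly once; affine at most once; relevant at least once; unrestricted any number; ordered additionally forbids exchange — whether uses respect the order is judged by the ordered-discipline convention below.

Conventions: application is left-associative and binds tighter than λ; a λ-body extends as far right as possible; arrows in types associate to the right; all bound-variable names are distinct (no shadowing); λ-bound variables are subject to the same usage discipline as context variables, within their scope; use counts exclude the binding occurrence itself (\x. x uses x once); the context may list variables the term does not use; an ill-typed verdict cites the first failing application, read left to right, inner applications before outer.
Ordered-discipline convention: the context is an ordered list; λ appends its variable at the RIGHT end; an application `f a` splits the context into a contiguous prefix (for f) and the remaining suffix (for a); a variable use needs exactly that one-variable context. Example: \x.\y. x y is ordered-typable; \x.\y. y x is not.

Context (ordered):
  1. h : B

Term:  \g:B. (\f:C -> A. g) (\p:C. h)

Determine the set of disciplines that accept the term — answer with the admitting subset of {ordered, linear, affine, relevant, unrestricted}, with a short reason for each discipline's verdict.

admitted in: none
counts: h ×1, g (bound) ×1, f (bound) ×0, p (bound) ×0
uses in reading order: g, h
typing: ill-typed: an application expects C -> A but receives C -> B
ordered: ✗, a type mismatch blocks all five
linear: ✗, the type mismatch rejects it
affine: ✗, not simply typable
relevant: ✗, fails simple typing
unrestricted: ✗, a type mismatch blocks all five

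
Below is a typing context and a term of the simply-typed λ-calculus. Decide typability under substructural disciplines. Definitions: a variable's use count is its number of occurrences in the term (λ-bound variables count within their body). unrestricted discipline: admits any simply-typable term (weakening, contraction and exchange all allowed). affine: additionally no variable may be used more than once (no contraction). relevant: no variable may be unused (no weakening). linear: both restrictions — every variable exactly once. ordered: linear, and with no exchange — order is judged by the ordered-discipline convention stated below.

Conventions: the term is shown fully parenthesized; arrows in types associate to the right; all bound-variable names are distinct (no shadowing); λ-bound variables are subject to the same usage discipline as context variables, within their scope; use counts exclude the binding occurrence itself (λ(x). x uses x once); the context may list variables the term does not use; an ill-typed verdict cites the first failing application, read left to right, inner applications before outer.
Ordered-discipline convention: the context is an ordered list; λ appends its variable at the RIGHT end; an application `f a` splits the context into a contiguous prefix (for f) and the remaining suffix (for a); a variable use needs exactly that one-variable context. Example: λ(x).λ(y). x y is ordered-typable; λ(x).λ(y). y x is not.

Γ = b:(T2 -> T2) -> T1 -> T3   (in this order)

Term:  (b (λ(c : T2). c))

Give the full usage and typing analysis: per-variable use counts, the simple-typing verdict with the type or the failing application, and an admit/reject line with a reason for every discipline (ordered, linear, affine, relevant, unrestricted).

use counts: b: 1, c (bound): 1
uses in reading order: b, c
typing: ✓ — T1 -> T3
ordered: ✓, b, c: once each, no exchange needed
linear: ✓, single use per variable (b, c)
affine: ✓, no duplicate uses among b, c
relevant: ✓, at least one use each (b, c)
unrestricted: ✓, typability at T1 -> T3 is all that's needed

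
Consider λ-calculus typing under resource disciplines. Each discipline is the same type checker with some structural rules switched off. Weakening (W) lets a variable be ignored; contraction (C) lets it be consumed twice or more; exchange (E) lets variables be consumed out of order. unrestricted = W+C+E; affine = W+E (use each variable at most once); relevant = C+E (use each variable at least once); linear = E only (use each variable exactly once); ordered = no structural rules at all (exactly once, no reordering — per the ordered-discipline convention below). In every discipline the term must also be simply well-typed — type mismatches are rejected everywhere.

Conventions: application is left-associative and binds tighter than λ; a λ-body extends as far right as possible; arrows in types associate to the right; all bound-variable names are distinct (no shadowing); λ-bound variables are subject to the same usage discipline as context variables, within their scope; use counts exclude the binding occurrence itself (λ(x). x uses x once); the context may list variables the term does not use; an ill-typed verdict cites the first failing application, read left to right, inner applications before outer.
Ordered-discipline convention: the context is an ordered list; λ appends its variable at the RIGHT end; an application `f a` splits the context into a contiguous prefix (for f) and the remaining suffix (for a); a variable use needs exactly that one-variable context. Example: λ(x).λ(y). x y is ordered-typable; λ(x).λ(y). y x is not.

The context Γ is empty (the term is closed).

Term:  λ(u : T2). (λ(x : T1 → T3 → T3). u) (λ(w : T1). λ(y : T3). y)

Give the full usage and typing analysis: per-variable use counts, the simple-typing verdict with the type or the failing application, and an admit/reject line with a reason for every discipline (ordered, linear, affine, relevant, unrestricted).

usage: u (λ-bound) ×1; x (λ-bound) ×0; w (λ-bound) ×0; y (λ-bound) ×1
use order (left to right): u, y
typing: the term checks, with type T2 → T2
ordered ✗ (needs weakening: x, w unused)
linear ✗ (needs weakening: x, w unused)
affine ✓ (u, x, w, y: no repeats, contraction unneeded)
relevant ✗ (needs weakening: x, w unused)
unrestricted ✓ (well-typed at T2 → T2; no restrictions here)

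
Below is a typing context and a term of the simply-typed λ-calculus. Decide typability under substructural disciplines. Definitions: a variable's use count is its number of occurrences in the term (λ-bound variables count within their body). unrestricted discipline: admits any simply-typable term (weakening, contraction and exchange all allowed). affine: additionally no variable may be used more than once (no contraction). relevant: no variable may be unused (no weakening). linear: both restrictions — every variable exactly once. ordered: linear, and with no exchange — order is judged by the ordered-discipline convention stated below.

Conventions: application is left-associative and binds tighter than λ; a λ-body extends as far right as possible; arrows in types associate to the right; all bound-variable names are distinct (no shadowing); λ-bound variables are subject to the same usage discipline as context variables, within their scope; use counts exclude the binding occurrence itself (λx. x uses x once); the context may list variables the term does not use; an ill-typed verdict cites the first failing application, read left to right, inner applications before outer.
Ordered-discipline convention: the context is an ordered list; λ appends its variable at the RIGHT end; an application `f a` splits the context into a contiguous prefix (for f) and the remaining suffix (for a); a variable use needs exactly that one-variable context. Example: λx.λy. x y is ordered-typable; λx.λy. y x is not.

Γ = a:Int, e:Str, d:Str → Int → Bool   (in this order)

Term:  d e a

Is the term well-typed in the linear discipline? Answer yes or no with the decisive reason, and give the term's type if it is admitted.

yes — single use per variable (a, e, d); term : Bool
usage: a ×1; e ×1; d ×1
uses in reading order: d, e, a
typing: ✓ — Bool
across the five disciplines: ordered ✗, linear ✓, affine ✓, relevant ✓, unrestricted ✓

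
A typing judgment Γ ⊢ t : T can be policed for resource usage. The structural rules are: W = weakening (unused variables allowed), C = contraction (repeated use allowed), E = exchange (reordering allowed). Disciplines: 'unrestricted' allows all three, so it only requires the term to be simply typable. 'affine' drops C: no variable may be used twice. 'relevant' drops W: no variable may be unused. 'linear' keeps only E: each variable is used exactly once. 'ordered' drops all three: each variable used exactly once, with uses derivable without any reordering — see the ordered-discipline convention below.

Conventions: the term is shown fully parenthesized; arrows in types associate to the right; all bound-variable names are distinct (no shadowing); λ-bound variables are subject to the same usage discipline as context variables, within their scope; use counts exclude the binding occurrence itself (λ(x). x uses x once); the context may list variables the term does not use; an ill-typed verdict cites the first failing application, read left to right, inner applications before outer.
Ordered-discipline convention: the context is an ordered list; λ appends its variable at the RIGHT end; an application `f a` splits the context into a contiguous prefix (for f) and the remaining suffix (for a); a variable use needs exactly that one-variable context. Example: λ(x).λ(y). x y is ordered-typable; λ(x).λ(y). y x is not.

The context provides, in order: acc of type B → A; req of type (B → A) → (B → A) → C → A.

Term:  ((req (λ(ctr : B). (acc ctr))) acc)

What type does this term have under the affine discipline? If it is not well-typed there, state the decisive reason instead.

not well-typed under affine — uses contraction: acc ×2
counts: acc=2; req=1; ctr (λ-bound)=1
left-to-right use order: req, acc, ctr, acc
typing: well-typed — term : C → A
summary: ordered ✗ · linear ✗ · affine ✗ · relevant ✓ · unrestricted ✓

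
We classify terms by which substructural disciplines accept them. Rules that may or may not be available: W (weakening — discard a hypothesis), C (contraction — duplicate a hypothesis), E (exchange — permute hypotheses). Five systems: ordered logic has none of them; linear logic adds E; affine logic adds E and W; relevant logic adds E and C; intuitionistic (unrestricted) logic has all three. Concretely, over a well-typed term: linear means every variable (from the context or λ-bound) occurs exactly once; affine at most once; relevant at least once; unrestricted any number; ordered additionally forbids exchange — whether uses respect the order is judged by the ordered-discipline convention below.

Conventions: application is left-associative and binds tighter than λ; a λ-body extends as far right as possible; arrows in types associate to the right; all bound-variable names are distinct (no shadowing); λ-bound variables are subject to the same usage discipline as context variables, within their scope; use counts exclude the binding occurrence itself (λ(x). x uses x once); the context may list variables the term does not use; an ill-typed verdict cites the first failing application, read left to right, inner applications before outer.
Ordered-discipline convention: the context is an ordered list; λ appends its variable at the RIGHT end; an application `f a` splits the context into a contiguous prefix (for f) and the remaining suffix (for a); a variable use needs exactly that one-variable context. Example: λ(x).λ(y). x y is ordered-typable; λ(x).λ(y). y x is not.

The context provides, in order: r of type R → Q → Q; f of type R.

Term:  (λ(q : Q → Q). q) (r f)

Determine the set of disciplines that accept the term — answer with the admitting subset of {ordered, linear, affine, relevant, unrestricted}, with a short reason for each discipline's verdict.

admitted in: ordered, linear, affine, relevant, unrestricted
usage: r: 1; f: 1; q (λ-bound): 1
use order (left to right): q, r, f
typing: the term checks, with type Q → Q
ordered: ✓ — r, f, q once each; derivable with no W/C/E
linear: ✓ — r, f, q: one use apiece
affine: ✓ — no duplicate uses among r, f, q
relevant: ✓ — r, f, q: all used, weakening unneeded
unrestricted: ✓ — typability at Q → Q is all that's needed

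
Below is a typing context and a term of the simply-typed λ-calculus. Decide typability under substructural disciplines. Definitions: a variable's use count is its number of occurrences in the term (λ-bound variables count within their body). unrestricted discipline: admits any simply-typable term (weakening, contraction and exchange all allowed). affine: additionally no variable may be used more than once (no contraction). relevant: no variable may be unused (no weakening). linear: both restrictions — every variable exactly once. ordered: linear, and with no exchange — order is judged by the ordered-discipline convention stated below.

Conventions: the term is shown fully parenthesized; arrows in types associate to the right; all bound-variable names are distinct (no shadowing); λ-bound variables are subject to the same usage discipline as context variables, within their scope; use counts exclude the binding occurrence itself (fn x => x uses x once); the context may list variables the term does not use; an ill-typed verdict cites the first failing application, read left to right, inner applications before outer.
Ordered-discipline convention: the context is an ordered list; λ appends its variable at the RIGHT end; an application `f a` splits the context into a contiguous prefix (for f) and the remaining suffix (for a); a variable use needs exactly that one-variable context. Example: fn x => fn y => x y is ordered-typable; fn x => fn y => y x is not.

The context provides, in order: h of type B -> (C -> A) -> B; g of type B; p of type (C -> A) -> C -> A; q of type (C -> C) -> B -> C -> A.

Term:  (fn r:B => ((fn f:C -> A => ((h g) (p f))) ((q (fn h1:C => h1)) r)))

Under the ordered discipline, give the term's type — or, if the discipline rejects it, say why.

term : B -> B
usage: h: 1, g: 1, p: 1, q: 1, r (λ-bound): 1, f (λ-bound): 1, h1 (λ-bound): 1
order of uses: h, g, p, f, q, h1, r
typing: well-typed at B -> B
summary: ordered ✓ · linear ✓ · affine ✓ · relevant ✓ · unrestricted ✓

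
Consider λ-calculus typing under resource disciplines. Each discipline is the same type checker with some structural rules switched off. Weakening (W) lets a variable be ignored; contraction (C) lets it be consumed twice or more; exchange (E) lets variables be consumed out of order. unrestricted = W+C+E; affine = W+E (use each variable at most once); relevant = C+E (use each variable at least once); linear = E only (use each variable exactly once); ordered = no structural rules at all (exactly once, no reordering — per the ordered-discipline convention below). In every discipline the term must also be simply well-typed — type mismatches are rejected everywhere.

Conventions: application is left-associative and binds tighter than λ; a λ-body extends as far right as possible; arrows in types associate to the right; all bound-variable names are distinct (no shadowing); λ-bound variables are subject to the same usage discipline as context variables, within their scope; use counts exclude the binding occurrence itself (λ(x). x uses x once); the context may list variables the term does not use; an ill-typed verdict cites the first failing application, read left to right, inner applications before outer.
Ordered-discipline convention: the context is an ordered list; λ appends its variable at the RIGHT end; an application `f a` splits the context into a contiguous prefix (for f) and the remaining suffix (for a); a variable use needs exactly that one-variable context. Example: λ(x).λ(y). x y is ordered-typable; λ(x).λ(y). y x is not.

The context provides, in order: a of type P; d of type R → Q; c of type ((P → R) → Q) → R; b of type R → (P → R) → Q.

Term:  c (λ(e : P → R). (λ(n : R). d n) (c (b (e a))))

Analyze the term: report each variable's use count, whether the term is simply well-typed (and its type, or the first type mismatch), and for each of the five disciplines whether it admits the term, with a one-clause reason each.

usage: a=1, d=1, c=2, b=1, e [bound]=1, n [bound]=1
uses in reading order: c, d, n, c, b, e, a
typing: ✓ — R
ordered: ✗, c ×2 used more than once (contraction)
linear: ✗, c ×2 used more than once (contraction)
affine: ✗, c ×2 used more than once (contraction)
relevant: ✓, at least one use each (a, d, c, b, e, n)
unrestricted: ✓, well-typed at R; no restrictions here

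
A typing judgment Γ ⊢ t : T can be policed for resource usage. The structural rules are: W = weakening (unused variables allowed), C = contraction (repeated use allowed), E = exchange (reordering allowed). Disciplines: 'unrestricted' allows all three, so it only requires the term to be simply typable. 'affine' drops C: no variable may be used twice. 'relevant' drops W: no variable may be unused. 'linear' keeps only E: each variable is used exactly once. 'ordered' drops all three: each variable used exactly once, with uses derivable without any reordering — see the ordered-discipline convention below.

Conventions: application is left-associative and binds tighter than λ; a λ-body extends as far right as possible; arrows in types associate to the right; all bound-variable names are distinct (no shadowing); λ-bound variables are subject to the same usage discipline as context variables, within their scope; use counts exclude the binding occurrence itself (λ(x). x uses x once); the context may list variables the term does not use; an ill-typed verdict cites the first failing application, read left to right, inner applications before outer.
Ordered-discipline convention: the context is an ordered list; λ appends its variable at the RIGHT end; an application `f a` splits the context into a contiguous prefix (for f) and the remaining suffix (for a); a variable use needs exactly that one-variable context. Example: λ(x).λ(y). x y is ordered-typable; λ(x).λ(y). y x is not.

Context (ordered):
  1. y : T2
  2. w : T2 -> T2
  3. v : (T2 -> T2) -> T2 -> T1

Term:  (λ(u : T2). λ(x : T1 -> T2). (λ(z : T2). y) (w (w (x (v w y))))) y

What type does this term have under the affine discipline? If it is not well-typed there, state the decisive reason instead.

not well-typed under affine — y ×3, w ×3 used more than once (contraction)
use counts: y ×3; w ×3; v ×1; u (λ-bound) ×0; x (λ-bound) ×1; z (λ-bound) ×0
uses in reading order: y, w, w, x, v, w, y, y
typing: well-typed at (T1 -> T2) -> T2
all disciplines: ordered ✗, linear ✗, affine ✗, relevant ✗, unrestricted ✓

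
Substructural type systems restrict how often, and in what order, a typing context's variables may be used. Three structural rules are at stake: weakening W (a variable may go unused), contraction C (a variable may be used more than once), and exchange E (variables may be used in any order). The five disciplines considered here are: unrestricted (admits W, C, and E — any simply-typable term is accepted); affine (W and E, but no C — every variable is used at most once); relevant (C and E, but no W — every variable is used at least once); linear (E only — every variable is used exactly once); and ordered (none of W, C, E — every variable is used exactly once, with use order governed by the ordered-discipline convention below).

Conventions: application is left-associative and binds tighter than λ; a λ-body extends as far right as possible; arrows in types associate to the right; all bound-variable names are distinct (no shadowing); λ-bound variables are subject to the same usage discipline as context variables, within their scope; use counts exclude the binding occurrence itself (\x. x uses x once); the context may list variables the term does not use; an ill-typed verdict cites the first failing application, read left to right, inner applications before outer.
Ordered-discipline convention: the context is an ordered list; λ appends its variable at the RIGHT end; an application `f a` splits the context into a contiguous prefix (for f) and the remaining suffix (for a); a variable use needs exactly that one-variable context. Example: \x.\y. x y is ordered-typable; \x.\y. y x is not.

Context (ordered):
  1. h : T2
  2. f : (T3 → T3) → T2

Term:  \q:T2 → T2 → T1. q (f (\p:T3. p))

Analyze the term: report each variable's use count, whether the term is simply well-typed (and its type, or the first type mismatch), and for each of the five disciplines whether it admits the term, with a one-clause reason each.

use counts: h ×0; f ×1; q (bound) ×1; p (bound) ×1
uses in reading order: q, f, p
typing: ✓ — (T2 → T2 → T1) → T2 → T1
ordered: ✗, unused: h — weakening required
linear: ✗, unused: h — weakening required
affine: ✓, h, f, q, p: no repeats, contraction unneeded
relevant: ✗, unused: h — weakening required
unrestricted: ✓, well-typed at (T2 → T2 → T1) → T2 → T1; no restrictions here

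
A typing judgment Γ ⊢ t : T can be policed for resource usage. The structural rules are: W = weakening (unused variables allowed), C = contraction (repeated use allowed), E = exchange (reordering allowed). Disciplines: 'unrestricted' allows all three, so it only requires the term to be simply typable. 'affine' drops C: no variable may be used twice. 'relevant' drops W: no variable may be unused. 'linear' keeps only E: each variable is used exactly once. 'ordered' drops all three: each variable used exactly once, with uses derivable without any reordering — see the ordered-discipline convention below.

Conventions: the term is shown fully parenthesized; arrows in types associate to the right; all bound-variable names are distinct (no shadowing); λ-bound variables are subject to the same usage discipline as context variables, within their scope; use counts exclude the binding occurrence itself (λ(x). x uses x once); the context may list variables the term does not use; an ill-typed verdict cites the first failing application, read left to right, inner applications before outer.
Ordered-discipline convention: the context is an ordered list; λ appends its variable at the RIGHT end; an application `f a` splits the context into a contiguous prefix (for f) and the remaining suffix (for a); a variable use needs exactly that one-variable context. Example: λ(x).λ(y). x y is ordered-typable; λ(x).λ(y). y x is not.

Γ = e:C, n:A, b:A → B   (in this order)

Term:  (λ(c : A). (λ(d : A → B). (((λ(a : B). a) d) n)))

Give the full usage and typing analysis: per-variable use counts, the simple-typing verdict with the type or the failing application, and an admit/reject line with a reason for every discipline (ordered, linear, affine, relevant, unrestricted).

variable uses: e: 0; n: 1; b: 0; c (λ-bound): 0; d (λ-bound): 1; a (λ-bound): 1
order of uses: a, d, n
typing: ill-typed: an application expects B but receives A → B
ordered: ✗ — not simply typable
linear: ✗ — fails simple typing
affine: ✗ — a type mismatch blocks all five
relevant: ✗ — the type mismatch rejects it
unrestricted: ✗ — not simply typable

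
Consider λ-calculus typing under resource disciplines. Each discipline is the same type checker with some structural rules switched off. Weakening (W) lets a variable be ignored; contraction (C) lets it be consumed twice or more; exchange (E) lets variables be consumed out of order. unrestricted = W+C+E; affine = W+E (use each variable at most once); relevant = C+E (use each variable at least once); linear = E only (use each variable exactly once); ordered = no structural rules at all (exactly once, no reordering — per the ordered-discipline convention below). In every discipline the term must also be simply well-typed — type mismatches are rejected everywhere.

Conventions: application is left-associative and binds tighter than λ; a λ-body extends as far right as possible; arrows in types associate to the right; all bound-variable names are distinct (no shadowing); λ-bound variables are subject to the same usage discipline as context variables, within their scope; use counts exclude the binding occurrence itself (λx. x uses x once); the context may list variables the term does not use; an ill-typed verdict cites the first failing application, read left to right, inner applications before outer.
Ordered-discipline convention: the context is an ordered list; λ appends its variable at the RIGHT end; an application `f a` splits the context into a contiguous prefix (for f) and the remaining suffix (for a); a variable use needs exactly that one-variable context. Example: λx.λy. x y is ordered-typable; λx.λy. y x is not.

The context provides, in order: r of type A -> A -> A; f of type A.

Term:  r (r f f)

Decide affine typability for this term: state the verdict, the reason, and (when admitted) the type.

no — repeated use of r ×2, f ×2
usage: r: 2×, f: 2×
use order (left to right): r, r, f, f
typing: the term checks, with type A -> A
per-discipline verdicts: ordered ✗; linear ✗; affine ✗; relevant ✓; unrestricted ✓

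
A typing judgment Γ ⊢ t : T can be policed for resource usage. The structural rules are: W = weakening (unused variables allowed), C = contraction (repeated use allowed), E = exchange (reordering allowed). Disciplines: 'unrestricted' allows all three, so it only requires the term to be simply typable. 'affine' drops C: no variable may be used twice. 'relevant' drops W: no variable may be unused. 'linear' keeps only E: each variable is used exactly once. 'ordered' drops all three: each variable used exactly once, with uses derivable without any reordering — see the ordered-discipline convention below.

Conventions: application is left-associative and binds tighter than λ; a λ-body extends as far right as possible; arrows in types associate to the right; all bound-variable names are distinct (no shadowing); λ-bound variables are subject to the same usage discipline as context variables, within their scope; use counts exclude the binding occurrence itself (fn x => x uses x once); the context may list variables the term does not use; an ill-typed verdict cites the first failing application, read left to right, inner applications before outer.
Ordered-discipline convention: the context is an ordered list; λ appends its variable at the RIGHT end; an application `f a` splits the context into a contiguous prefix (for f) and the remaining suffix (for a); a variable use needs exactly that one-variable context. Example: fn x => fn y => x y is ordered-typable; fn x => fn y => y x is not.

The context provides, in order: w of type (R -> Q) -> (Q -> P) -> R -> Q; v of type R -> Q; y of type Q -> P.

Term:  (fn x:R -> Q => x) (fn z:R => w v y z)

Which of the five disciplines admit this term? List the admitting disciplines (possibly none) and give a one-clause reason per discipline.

accepted by: ordered, linear, affine, relevant, unrestricted
variable uses: w: 1, v: 1, y: 1, x [bound]: 1, z [bound]: 1
left-to-right use order: x, w, v, y, z
typing: well-typed at R -> Q
ordered: ✓ — w, v, y, x, z once each; derivable with no W/C/E
linear: ✓ — single use per variable (w, v, y, x, z)
affine: ✓ — none of w, v, y, x, z used more than once
relevant: ✓ — w, v, y, x, z: all used, weakening unneeded
unrestricted: ✓ — simply typable at R -> Q; W, C, E all held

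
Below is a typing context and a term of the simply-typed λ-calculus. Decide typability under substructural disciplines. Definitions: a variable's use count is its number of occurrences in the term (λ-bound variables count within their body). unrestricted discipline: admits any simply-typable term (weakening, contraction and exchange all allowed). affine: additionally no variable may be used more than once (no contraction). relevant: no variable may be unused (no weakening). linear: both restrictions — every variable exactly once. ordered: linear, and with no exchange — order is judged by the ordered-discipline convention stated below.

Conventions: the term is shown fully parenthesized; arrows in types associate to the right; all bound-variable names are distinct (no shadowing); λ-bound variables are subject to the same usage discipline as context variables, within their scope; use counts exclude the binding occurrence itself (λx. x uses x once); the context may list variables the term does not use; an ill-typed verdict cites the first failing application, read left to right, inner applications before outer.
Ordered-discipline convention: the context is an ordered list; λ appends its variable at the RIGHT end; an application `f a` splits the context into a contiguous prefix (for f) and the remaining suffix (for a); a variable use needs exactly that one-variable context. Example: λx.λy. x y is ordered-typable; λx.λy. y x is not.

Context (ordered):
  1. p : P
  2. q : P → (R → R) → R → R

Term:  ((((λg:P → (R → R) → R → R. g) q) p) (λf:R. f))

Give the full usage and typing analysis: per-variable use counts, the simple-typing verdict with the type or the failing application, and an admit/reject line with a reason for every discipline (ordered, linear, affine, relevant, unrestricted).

use counts: p ×1; q ×1; g [bound] ×1; f [bound] ×1
left-to-right use order: g, q, p, f
typing: well-typed — term : R → R
ordered ✗ (needs exchange: uses follow g, q, p, f)
linear ✓ (each of p, q, g, f used exactly once)
affine ✓ (p, q, g, f: no repeats, contraction unneeded)
relevant ✓ (every one of p, q, g, f appears)
unrestricted ✓ (well-typed at R → R; no restrictions here)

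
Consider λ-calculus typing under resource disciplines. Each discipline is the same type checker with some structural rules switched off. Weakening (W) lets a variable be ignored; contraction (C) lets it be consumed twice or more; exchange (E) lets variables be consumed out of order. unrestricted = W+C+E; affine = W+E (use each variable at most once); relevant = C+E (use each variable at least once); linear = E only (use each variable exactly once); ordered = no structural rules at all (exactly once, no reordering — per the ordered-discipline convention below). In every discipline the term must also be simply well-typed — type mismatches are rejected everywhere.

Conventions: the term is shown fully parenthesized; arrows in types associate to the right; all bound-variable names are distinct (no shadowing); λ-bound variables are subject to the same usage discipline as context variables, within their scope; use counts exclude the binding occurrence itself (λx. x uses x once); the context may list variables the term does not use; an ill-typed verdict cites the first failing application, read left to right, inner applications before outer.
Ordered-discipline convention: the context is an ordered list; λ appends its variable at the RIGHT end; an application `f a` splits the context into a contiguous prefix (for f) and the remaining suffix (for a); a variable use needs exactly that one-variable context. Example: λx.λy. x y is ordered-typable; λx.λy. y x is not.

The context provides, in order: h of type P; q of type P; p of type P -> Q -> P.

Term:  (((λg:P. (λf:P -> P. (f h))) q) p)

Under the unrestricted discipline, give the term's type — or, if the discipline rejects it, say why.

not well-typed under unrestricted — not simply typable
usage: h: 1, q: 1, p: 1, g [bound]: 0, f [bound]: 1
use order (left to right): f, h, q, p
typing: ill-typed: an application expects P -> P but receives P -> Q -> P
summary: ordered ✗ | linear ✗ | affine ✗ | relevant ✗ | unrestricted ✗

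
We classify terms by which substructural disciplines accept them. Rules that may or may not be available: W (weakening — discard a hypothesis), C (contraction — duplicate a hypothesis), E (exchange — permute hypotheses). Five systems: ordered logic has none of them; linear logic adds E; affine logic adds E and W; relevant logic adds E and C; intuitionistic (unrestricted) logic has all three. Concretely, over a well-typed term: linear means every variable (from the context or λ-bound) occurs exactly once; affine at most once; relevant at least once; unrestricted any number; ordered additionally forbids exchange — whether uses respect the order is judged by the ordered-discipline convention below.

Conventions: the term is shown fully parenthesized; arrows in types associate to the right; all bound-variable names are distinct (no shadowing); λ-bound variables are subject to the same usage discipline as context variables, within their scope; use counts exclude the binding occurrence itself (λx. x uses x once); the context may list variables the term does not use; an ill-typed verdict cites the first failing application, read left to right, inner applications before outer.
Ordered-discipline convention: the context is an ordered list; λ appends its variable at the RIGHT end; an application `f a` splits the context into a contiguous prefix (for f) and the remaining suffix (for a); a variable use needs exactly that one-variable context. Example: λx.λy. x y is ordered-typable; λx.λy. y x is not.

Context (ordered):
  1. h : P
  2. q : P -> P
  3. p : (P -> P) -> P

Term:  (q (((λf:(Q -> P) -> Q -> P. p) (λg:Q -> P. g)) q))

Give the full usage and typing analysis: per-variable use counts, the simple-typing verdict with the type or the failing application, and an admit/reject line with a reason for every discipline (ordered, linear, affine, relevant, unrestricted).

use counts: h: 0×, q: 2×, p: 1×, f (bound): 0×, g (bound): 1×
use order (left to right): q, p, g, q
typing: well-typed at P
ordered: ✗ — repeated use of q ×2; unused: h, f — weakening required
linear: ✗ — repeated use of q ×2; unused: h, f — weakening required
affine: ✗ — repeated use of q ×2
relevant: ✗ — unused: h, f — weakening required
unrestricted: ✓ — simply typable at P; W, C, E all held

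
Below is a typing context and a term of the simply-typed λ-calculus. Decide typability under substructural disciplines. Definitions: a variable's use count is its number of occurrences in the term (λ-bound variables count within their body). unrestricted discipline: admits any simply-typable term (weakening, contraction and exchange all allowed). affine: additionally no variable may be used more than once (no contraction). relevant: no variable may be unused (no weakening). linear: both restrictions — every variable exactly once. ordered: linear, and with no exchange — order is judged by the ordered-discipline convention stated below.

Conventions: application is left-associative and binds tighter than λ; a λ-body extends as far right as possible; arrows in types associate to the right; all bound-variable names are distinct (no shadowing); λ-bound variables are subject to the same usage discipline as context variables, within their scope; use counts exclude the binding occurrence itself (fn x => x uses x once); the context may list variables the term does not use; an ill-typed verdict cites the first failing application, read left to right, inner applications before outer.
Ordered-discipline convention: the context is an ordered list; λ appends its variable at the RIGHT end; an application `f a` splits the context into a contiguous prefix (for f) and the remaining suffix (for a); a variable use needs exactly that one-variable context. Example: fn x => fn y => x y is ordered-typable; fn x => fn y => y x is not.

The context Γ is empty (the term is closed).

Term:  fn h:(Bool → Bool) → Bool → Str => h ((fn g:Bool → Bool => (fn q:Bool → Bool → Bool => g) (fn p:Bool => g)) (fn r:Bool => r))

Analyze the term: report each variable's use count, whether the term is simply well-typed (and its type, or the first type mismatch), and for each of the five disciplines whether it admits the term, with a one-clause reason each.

counts: h (bound): 1; g (bound): 2; q (bound): 0; p (bound): 0; r (bound): 1
use order (left to right): h, g, g, r
typing: well-typed at ((Bool → Bool) → Bool → Str) → Bool → Str
ordered: ✗ — g ×2 used more than once (contraction); unused: q, p — weakening required
linear: ✗ — g ×2 used more than once (contraction); unused: q, p — weakening required
affine: ✗ — g ×2 used more than once (contraction)
relevant: ✗ — unused: q, p — weakening required
unrestricted: ✓ — typability at ((Bool → Bool) → Bool → Str) → Bool → Str is all that's needed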